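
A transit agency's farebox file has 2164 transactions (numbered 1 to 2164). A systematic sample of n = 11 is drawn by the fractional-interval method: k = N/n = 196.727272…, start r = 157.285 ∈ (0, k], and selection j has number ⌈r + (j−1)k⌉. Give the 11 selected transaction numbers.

j=1: r + 0k = 157.285 → ⌈·⌉ = 158
j=2: r + 1k = 354.012272… → ⌈·⌉ = 355
j=3: r + 2k = 550.739545… → ⌈·⌉ = 551
j=4: r + 3k = 747.466818… → ⌈·⌉ = 748
j=5: r + 4k = 944.194090… → ⌈·⌉ = 945
j=6: r + 5k = 1140.921363… → ⌈·⌉ = 1141
j=7: r + 6k = 1337.648636… → ⌈·⌉ = 1338
j=8: r + 7k = 1534.375909… → ⌈·⌉ = 1535
j=9: r + 8k = 1731.103181… → ⌈·⌉ = 1732
j=10: r + 9k = 1927.830454… → ⌈·⌉ = 1928
j=11: r + 10k = 2124.557727… → ⌈·⌉ = 2125

158, 355, 551, 748, 945, 1141, 1338, 1535, 1732, 1928, 2125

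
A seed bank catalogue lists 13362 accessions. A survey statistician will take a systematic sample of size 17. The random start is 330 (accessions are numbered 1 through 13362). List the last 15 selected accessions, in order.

k = N/n = 13362/17 = 786
3rd selection = 330 + 2×786 = 1902
4th: 1902 + 786 = 2688
5th: 2688 + 786 = 3474
6th: 3474 + 786 = 4260
7th: 4260 + 786 = 5046
8th: 5046 + 786 = 5832
9th: 5832 + 786 = 6618
10th: 6618 + 786 = 7404
11th: 7404 + 786 = 8190
12th: 8190 + 786 = 8976
13th: 8976 + 786 = 9762
14th: 9762 + 786 = 10548
15th: 10548 + 786 = 11334
16th: 11334 + 786 = 12120
17th: 12120 + 786 = 12906

1902, 2688, 3474, 4260, 5046, 5832, 6618, 7404, 8190, 8976, 9762, 10548, 11334, 12120, 12906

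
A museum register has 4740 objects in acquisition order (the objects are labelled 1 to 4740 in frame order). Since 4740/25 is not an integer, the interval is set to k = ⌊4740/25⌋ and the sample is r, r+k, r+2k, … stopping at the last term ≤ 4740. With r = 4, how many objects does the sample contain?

k = ⌊4740/25⌋ = 189
Achieved size = ⌊(4740 − 4)/189⌋ + 1 = ⌊4736/189⌋ + 1 = 25 + 1 = 26
(last selection: 4 + 25×189 = 4729 ≤ 4740; next would be 4918 > 4740)

26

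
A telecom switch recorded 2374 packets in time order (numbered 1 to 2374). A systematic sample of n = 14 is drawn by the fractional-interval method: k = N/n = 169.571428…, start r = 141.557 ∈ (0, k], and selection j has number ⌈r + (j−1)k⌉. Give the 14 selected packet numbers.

142, 312, 481, 651, 820, 990, 1159, 1329, 1499, 1668, 1838, 2007, 2177, 2346

j=1: r + 0k = 141.557 → ⌈·⌉ = 142
j=2: r + 1k = 311.128428… → ⌈·⌉ = 312
j=3: r + 2k = 480.699857… → ⌈·⌉ = 481
j=4: r + 3k = 650.271285… → ⌈·⌉ = 651
j=5: r + 4k = 819.842714… → ⌈·⌉ = 820
j=6: r + 5k = 989.414142… → ⌈·⌉ = 990
j=7: r + 6k = 1158.985571… → ⌈·⌉ = 1159
j=8: r + 7k = 1328.557 → ⌈·⌉ = 1329
j=9: r + 8k = 1498.128428… → ⌈·⌉ = 1499
j=10: r + 9k = 1667.699857… → ⌈·⌉ = 1668
j=11: r + 10k = 1837.271285… → ⌈·⌉ = 1838
j=12: r + 11k = 2006.842714… → ⌈·⌉ = 2007
j=13: r + 12k = 2176.414142… → ⌈·⌉ = 2177
j=14: r + 13k = 2345.985571… → ⌈·⌉ = 2346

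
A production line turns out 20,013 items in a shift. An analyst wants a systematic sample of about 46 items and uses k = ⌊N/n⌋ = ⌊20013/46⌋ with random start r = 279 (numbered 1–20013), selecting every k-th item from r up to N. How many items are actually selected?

k = ⌊20013/46⌋ = 435
Achieved size = ⌊(20013 − 279)/435⌋ + 1 = ⌊19734/435⌋ + 1 = 45 + 1 = 46
(last selection: 279 + 45×435 = 19854 ≤ 20013; next would be 20289 > 20013)

46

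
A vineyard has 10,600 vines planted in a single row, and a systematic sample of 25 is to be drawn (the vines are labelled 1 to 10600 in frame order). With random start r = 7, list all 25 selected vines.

k = N/n = 10600/25 = 424
vine 1: 7
vine 2: 7 + 424 = 431
vine 3: 431 + 424 = 855
vine 4: 855 + 424 = 1279
vine 5: 1279 + 424 = 1703
vine 6: 1703 + 424 = 2127
vine 7: 2127 + 424 = 2551
vine 8: 2551 + 424 = 2975
vine 9: 2975 + 424 = 3399
vine 10: 3399 + 424 = 3823
vine 11: 3823 + 424 = 4247
vine 12: 4247 + 424 = 4671
vine 13: 4671 + 424 = 5095
vine 14: 5095 + 424 = 5519
vine 15: 5519 + 424 = 5943
vine 16: 5943 + 424 = 6367
vine 17: 6367 + 424 = 6791
vine 18: 6791 + 424 = 7215
vine 19: 7215 + 424 = 7639
vine 20: 7639 + 424 = 8063
vine 21: 8063 + 424 = 8487
vine 22: 8487 + 424 = 8911
vine 23: 8911 + 424 = 9335
vine 24: 9335 + 424 = 9759
vine 25: 9759 + 424 = 10183

7, 431, 855, 1279, 1703, 2127, 2551, 2975, 3399, 3823, 4247, 4671, 5095, 5519, 5943, 6367, 6791, 7215, 7639, 8063, 8487, 8911, 9335, 9759, 10183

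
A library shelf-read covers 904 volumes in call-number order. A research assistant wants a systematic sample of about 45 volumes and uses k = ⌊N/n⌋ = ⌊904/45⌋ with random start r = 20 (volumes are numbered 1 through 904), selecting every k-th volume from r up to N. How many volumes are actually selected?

45

k = ⌊904/45⌋ = 20
Achieved size = ⌊(904 − 20)/20⌋ + 1 = ⌊884/20⌋ + 1 = 44 + 1 = 45
(last selection: 20 + 44×20 = 900 ≤ 904; next would be 920 > 904)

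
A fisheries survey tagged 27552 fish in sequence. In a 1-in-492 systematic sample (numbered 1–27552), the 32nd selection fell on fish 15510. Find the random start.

258

k = 492
r = 15510 − (32−1)×492 = 15510 − 15252 = 258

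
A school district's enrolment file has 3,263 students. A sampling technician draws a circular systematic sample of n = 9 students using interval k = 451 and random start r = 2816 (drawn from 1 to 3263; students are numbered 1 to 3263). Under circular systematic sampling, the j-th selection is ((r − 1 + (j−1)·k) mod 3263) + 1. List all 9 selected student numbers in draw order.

2816, 4, 455, 906, 1357, 1808, 2259, 2710, 3161

Selection 1: 2816
Selection 2: 2816 + 451 = 3267 → 3267 − 3263 = 4
Selection 3: 4 + 451 = 455
Selection 4: 455 + 451 = 906
Selection 5: 906 + 451 = 1357
Selection 6: 1357 + 451 = 1808
Selection 7: 1808 + 451 = 2259
Selection 8: 2259 + 451 = 2710
Selection 9: 2710 + 451 = 3161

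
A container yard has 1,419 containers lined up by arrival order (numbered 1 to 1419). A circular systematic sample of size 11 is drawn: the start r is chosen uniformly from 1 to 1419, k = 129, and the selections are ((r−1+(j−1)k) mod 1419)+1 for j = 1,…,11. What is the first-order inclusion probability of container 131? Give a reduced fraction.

For each position j, as r ranges over 1…1419 the j-th selection hits every container exactly once, so container 131 is selected for exactly 11 of the 1419 starts.
Inclusion probability = 11/1419 = 1/129.

1/129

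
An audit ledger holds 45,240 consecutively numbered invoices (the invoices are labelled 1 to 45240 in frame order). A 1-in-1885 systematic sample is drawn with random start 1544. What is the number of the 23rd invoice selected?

k = 1885
23rd selection = r + (23−1)·k = 1544 + 22×1885 = 1544 + 41470 = 43014

43014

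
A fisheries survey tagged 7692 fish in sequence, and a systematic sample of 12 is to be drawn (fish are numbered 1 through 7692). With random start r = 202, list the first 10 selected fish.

k = N/n = 7692/12 = 641
fish 1: 202
fish 2: 202 + 641 = 843
fish 3: 843 + 641 = 1484
fish 4: 1484 + 641 = 2125
fish 5: 2125 + 641 = 2766
fish 6: 2766 + 641 = 3407
fish 7: 3407 + 641 = 4048
fish 8: 4048 + 641 = 4689
fish 9: 4689 + 641 = 5330
fish 10: 5330 + 641 = 5971

202, 843, 1484, 2125, 2766, 3407, 4048, 4689, 5330, 5971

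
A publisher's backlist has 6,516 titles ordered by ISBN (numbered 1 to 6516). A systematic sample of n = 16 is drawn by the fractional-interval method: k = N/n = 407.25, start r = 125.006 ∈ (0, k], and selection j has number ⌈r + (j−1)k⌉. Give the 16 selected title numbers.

126, 533, 940, 1347, 1755, 2162, 2569, 2976, 3384, 3791, 4198, 4605, 5013, 5420, 5827, 6234

j=1: r + 0k = 125.006 → ⌈·⌉ = 126
j=2: r + 1k = 532.256 → ⌈·⌉ = 533
j=3: r + 2k = 939.506 → ⌈·⌉ = 940
j=4: r + 3k = 1346.756 → ⌈·⌉ = 1347
j=5: r + 4k = 1754.006 → ⌈·⌉ = 1755
j=6: r + 5k = 2161.256 → ⌈·⌉ = 2162
j=7: r + 6k = 2568.506 → ⌈·⌉ = 2569
j=8: r + 7k = 2975.756 → ⌈·⌉ = 2976
j=9: r + 8k = 3383.006 → ⌈·⌉ = 3384
j=10: r + 9k = 3790.256 → ⌈·⌉ = 3791
j=11: r + 10k = 4197.506 → ⌈·⌉ = 4198
j=12: r + 11k = 4604.756 → ⌈·⌉ = 4605
j=13: r + 12k = 5012.006 → ⌈·⌉ = 5013
j=14: r + 13k = 5419.256 → ⌈·⌉ = 5420
j=15: r + 14k = 5826.506 → ⌈·⌉ = 5827
j=16: r + 15k = 6233.756 → ⌈·⌉ = 6234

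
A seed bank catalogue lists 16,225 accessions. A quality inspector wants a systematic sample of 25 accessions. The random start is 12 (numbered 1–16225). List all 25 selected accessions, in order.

12, 661, 1310, 1959, 2608, 3257, 3906, 4555, 5204, 5853, 6502, 7151, 7800, 8449, 9098, 9747, 10396, 11045, 11694, 12343, 12992, 13641, 14290, 14939, 15588

k = N/n = 16225/25 = 649
accession 1: 12
accession 2: 12 + 649 = 661
accession 3: 661 + 649 = 1310
accession 4: 1310 + 649 = 1959
accession 5: 1959 + 649 = 2608
accession 6: 2608 + 649 = 3257
accession 7: 3257 + 649 = 3906
accession 8: 3906 + 649 = 4555
accession 9: 4555 + 649 = 5204
accession 10: 5204 + 649 = 5853
accession 11: 5853 + 649 = 6502
accession 12: 6502 + 649 = 7151
accession 13: 7151 + 649 = 7800
accession 14: 7800 + 649 = 8449
accession 15: 8449 + 649 = 9098
accession 16: 9098 + 649 = 9747
accession 17: 9747 + 649 = 10396
accession 18: 10396 + 649 = 11045
accession 19: 11045 + 649 = 11694
accession 20: 11694 + 649 = 12343
accession 21: 12343 + 649 = 12992
accession 22: 12992 + 649 = 13641
accession 23: 13641 + 649 = 14290
accession 24: 14290 + 649 = 14939
accession 25: 14939 + 649 = 15588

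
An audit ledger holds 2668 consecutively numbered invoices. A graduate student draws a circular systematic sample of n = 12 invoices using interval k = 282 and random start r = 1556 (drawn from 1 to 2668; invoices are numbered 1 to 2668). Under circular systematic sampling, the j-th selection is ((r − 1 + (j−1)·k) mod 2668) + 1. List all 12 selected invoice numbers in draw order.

1556, 1838, 2120, 2402, 16, 298, 580, 862, 1144, 1426, 1708, 1990

Selection 1: 1556
Selection 2: 1556 + 282 = 1838
Selection 3: 1838 + 282 = 2120
Selection 4: 2120 + 282 = 2402
Selection 5: 2402 + 282 = 2684 → 2684 − 2668 = 16
Selection 6: 16 + 282 = 298
Selection 7: 298 + 282 = 580
Selection 8: 580 + 282 = 862
Selection 9: 862 + 282 = 1144
Selection 10: 1144 + 282 = 1426
Selection 11: 1426 + 282 = 1708
Selection 12: 1708 + 282 = 1990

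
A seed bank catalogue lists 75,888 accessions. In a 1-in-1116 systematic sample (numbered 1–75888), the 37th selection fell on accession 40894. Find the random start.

k = 1116
r = 40894 − (37−1)×1116 = 40894 − 40176 = 718

718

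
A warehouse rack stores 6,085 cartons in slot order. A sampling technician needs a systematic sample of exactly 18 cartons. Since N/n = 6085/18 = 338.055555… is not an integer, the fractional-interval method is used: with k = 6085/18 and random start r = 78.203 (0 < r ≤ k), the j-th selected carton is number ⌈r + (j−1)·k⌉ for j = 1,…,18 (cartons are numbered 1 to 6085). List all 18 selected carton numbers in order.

79, 417, 755, 1093, 1431, 1769, 2107, 2445, 2783, 3121, 3459, 3797, 4135, 4473, 4811, 5150, 5488, 5826

j=1: r + 0k = 78.203 → ⌈·⌉ = 79
j=2: r + 1k = 416.258555… → ⌈·⌉ = 417
j=3: r + 2k = 754.314111… → ⌈·⌉ = 755
j=4: r + 3k = 1092.369666… → ⌈·⌉ = 1093
j=5: r + 4k = 1430.425222… → ⌈·⌉ = 1431
j=6: r + 5k = 1768.480777… → ⌈·⌉ = 1769
j=7: r + 6k = 2106.536333… → ⌈·⌉ = 2107
j=8: r + 7k = 2444.591888… → ⌈·⌉ = 2445
j=9: r + 8k = 2782.647444… → ⌈·⌉ = 2783
j=10: r + 9k = 3120.703 → ⌈·⌉ = 3121
j=11: r + 10k = 3458.758555… → ⌈·⌉ = 3459
j=12: r + 11k = 3796.814111… → ⌈·⌉ = 3797
j=13: r + 12k = 4134.869666… → ⌈·⌉ = 4135
j=14: r + 13k = 4472.925222… → ⌈·⌉ = 4473
j=15: r + 14k = 4810.980777… → ⌈·⌉ = 4811
j=16: r + 15k = 5149.036333… → ⌈·⌉ = 5150
j=17: r + 16k = 5487.091888… → ⌈·⌉ = 5488
j=18: r + 17k = 5825.147444… → ⌈·⌉ = 5826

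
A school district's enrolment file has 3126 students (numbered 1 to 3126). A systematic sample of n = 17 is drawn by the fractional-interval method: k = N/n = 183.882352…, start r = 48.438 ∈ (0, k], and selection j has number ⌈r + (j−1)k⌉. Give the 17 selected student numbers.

j=1: r + 0k = 48.438 → ⌈·⌉ = 49
j=2: r + 1k = 232.320352… → ⌈·⌉ = 233
j=3: r + 2k = 416.202705… → ⌈·⌉ = 417
j=4: r + 3k = 600.085058… → ⌈·⌉ = 601
j=5: r + 4k = 783.967411… → ⌈·⌉ = 784
j=6: r + 5k = 967.849764… → ⌈·⌉ = 968
j=7: r + 6k = 1151.732117… → ⌈·⌉ = 1152
j=8: r + 7k = 1335.614470… → ⌈·⌉ = 1336
j=9: r + 8k = 1519.496823… → ⌈·⌉ = 1520
j=10: r + 9k = 1703.379176… → ⌈·⌉ = 1704
j=11: r + 10k = 1887.261529… → ⌈·⌉ = 1888
j=12: r + 11k = 2071.143882… → ⌈·⌉ = 2072
j=13: r + 12k = 2255.026235… → ⌈·⌉ = 2256
j=14: r + 13k = 2438.908588… → ⌈·⌉ = 2439
j=15: r + 14k = 2622.790941… → ⌈·⌉ = 2623
j=16: r + 15k = 2806.673294… → ⌈·⌉ = 2807
j=17: r + 16k = 2990.555647… → ⌈·⌉ = 2991

49, 233, 417, 601, 784, 968, 1152, 1336, 1520, 1704, 1888, 2072, 2256, 2439, 2623, 2807, 2991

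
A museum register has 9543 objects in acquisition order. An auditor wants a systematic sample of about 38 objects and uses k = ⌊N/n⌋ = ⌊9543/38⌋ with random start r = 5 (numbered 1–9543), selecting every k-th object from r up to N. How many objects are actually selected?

39

k = ⌊9543/38⌋ = 251
Achieved size = ⌊(9543 − 5)/251⌋ + 1 = ⌊9538/251⌋ + 1 = 38 + 1 = 39
(last selection: 5 + 38×251 = 9543 ≤ 9543; next would be 9794 > 9543)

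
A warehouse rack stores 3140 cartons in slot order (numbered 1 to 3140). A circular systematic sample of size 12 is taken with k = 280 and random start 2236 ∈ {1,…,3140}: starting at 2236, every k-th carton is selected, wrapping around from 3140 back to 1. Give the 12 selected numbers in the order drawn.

2236, 2516, 2796, 3076, 216, 496, 776, 1056, 1336, 1616, 1896, 2176

Selection 1: 2236
Selection 2: 2236 + 280 = 2516
Selection 3: 2516 + 280 = 2796
Selection 4: 2796 + 280 = 3076
Selection 5: 3076 + 280 = 3356 → 3356 − 3140 = 216
Selection 6: 216 + 280 = 496
Selection 7: 496 + 280 = 776
Selection 8: 776 + 280 = 1056
Selection 9: 1056 + 280 = 1336
Selection 10: 1336 + 280 = 1616
Selection 11: 1616 + 280 = 1896
Selection 12: 1896 + 280 = 2176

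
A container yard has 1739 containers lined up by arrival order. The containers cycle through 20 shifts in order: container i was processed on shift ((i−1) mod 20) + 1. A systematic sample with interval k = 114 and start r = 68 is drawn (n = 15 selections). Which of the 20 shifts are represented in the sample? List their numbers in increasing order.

Consecutive selections differ by k = 114, so their shift numbers differ by 114 mod 20 = 14.
gcd(114, 20) = 2, so the sample visits 20/2 = 10 distinct residues mod 20.
Start 68 is shift 8; the shifts hit are 2, 4, 6, 8, 10, 12, 14, 16, 18, 20.

2, 4, 6, 8, 10, 12, 14, 16, 18, 20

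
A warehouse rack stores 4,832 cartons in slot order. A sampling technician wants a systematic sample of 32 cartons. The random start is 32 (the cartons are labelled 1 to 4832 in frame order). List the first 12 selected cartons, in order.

32, 183, 334, 485, 636, 787, 938, 1089, 1240, 1391, 1542, 1693

k = N/n = 4832/32 = 151
carton 1: 32
carton 2: 32 + 151 = 183
carton 3: 183 + 151 = 334
carton 4: 334 + 151 = 485
carton 5: 485 + 151 = 636
carton 6: 636 + 151 = 787
carton 7: 787 + 151 = 938
carton 8: 938 + 151 = 1089
carton 9: 1089 + 151 = 1240
carton 10: 1240 + 151 = 1391
carton 11: 1391 + 151 = 1542
carton 12: 1542 + 151 = 1693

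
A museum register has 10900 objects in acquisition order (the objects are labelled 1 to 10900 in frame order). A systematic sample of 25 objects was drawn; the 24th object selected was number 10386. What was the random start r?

358

k = 10900/25 = 436
r = 10386 − (24−1)×436 = 10386 − 10028 = 358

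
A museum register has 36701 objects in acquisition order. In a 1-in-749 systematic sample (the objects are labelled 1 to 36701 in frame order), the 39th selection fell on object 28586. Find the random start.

k = 749
r = 28586 − (39−1)×749 = 28586 − 28462 = 124

124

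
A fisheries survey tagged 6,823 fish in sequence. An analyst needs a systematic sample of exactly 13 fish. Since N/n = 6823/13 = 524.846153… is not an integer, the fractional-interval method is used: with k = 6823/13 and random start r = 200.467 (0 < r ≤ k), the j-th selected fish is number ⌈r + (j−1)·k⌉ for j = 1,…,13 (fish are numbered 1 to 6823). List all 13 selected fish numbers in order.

j=1: r + 0k = 200.467 → ⌈·⌉ = 201
j=2: r + 1k = 725.313153… → ⌈·⌉ = 726
j=3: r + 2k = 1250.159307… → ⌈·⌉ = 1251
j=4: r + 3k = 1775.005461… → ⌈·⌉ = 1776
j=5: r + 4k = 2299.851615… → ⌈·⌉ = 2300
j=6: r + 5k = 2824.697769… → ⌈·⌉ = 2825
j=7: r + 6k = 3349.543923… → ⌈·⌉ = 3350
j=8: r + 7k = 3874.390076… → ⌈·⌉ = 3875
j=9: r + 8k = 4399.236230… → ⌈·⌉ = 4400
j=10: r + 9k = 4924.082384… → ⌈·⌉ = 4925
j=11: r + 10k = 5448.928538… → ⌈·⌉ = 5449
j=12: r + 11k = 5973.774692… → ⌈·⌉ = 5974
j=13: r + 12k = 6498.620846… → ⌈·⌉ = 6499

201, 726, 1251, 1776, 2300, 2825, 3350, 3875, 4400, 4925, 5449, 5974, 6499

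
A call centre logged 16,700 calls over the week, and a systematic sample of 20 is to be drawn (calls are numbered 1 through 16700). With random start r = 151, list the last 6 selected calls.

11841, 12676, 13511, 14346, 15181, 16016

k = N/n = 16700/20 = 835
15th selection = 151 + 14×835 = 11841
16th: 11841 + 835 = 12676
17th: 12676 + 835 = 13511
18th: 13511 + 835 = 14346
19th: 14346 + 835 = 15181
20th: 15181 + 835 = 16016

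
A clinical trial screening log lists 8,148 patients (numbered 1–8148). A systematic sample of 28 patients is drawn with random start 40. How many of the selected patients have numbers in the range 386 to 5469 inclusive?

17

k = 8148/28 = 291
First selection ≥ 386: 40 + ⌈(386−40)/291⌉·291 = 40 + 2×291 = 622
Last selection ≤ 5469: 40 + ⌊(5469−40)/291⌋·291 = 40 + 18×291 = 5278
Count = 18 − 2 + 1 = 17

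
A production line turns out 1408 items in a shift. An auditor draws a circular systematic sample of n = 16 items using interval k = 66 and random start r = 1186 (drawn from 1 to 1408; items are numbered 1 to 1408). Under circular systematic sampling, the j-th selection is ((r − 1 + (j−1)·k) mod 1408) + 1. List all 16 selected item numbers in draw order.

Selection 1: 1186
Selection 2: 1186 + 66 = 1252
Selection 3: 1252 + 66 = 1318
Selection 4: 1318 + 66 = 1384
Selection 5: 1384 + 66 = 1450 → 1450 − 1408 = 42
Selection 6: 42 + 66 = 108
Selection 7: 108 + 66 = 174
Selection 8: 174 + 66 = 240
Selection 9: 240 + 66 = 306
Selection 10: 306 + 66 = 372
Selection 11: 372 + 66 = 438
Selection 12: 438 + 66 = 504
Selection 13: 504 + 66 = 570
Selection 14: 570 + 66 = 636
Selection 15: 636 + 66 = 702
Selection 16: 702 + 66 = 768

1186, 1252, 1318, 1384, 42, 108, 174, 240, 306, 372, 438, 504, 570, 636, 702, 768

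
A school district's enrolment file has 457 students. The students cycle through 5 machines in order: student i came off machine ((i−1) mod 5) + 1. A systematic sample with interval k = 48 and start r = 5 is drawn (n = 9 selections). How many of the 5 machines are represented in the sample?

5

Consecutive selections differ by k = 48, so their machine numbers differ by 48 mod 5 = 3.
gcd(48, 5) = 1, so the sample visits 5/1 = 5 distinct residues mod 5.
Start 5 is machine 5; the machines hit are 1, 2, 3, 4, 5.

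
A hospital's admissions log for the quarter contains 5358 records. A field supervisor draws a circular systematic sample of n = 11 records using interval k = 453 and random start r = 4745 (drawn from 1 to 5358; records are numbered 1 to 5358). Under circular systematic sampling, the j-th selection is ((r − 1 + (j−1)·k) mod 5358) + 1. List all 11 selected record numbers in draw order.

Selection 1: 4745
Selection 2: 4745 + 453 = 5198
Selection 3: 5198 + 453 = 5651 → 5651 − 5358 = 293
Selection 4: 293 + 453 = 746
Selection 5: 746 + 453 = 1199
Selection 6: 1199 + 453 = 1652
Selection 7: 1652 + 453 = 2105
Selection 8: 2105 + 453 = 2558
Selection 9: 2558 + 453 = 3011
Selection 10: 3011 + 453 = 3464
Selection 11: 3464 + 453 = 3917

4745, 5198, 293, 746, 1199, 1652, 2105, 2558, 3011, 3464, 3917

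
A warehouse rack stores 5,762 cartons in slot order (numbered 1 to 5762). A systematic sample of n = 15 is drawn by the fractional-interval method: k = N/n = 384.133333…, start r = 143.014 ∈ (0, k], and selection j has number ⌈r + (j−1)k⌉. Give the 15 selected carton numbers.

144, 528, 912, 1296, 1680, 2064, 2448, 2832, 3217, 3601, 3985, 4369, 4753, 5137, 5521

j=1: r + 0k = 143.014 → ⌈·⌉ = 144
j=2: r + 1k = 527.147333… → ⌈·⌉ = 528
j=3: r + 2k = 911.280666… → ⌈·⌉ = 912
j=4: r + 3k = 1295.414 → ⌈·⌉ = 1296
j=5: r + 4k = 1679.547333… → ⌈·⌉ = 1680
j=6: r + 5k = 2063.680666… → ⌈·⌉ = 2064
j=7: r + 6k = 2447.814 → ⌈·⌉ = 2448
j=8: r + 7k = 2831.947333… → ⌈·⌉ = 2832
j=9: r + 8k = 3216.080666… → ⌈·⌉ = 3217
j=10: r + 9k = 3600.214 → ⌈·⌉ = 3601
j=11: r + 10k = 3984.347333… → ⌈·⌉ = 3985
j=12: r + 11k = 4368.480666… → ⌈·⌉ = 4369
j=13: r + 12k = 4752.614 → ⌈·⌉ = 4753
j=14: r + 13k = 5136.747333… → ⌈·⌉ = 5137
j=15: r + 14k = 5520.880666… → ⌈·⌉ = 5521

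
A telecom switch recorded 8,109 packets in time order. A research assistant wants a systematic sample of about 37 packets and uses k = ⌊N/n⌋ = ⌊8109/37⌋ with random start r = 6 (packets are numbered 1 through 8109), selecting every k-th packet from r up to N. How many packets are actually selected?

38

k = ⌊8109/37⌋ = 219
Achieved size = ⌊(8109 − 6)/219⌋ + 1 = ⌊8103/219⌋ + 1 = 37 + 1 = 38
(last selection: 6 + 37×219 = 8109 ≤ 8109; next would be 8328 > 8109)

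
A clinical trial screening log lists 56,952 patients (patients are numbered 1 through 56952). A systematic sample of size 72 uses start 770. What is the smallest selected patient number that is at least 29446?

30037

k = 56952/72 = 791
Steps past start: ⌈(29446 − 770)/791⌉ = ⌈28676/791⌉ = 37
Selected patient: 770 + 37×791 = 30037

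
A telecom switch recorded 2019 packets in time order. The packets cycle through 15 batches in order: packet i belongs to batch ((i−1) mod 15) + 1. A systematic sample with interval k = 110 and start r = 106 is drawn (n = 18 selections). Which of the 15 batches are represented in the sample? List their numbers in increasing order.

Consecutive selections differ by k = 110, so their batch numbers differ by 110 mod 15 = 5.
gcd(110, 15) = 5, so the sample visits 15/5 = 3 distinct residues mod 15.
Start 106 is batch 1; the batches hit are 1, 6, 11.

1, 6, 11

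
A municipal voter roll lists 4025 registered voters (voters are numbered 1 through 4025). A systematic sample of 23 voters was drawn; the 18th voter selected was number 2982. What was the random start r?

7

k = 4025/23 = 175
r = 2982 − (18−1)×175 = 2982 − 2975 = 7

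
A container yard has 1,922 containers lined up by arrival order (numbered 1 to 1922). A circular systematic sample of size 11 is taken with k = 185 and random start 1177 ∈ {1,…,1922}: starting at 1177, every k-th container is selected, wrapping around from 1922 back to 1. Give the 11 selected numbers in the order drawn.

Selection 1: 1177
Selection 2: 1177 + 185 = 1362
Selection 3: 1362 + 185 = 1547
Selection 4: 1547 + 185 = 1732
Selection 5: 1732 + 185 = 1917
Selection 6: 1917 + 185 = 2102 → 2102 − 1922 = 180
Selection 7: 180 + 185 = 365
Selection 8: 365 + 185 = 550
Selection 9: 550 + 185 = 735
Selection 10: 735 + 185 = 920
Selection 11: 920 + 185 = 1105

1177, 1362, 1547, 1732, 1917, 180, 365, 550, 735, 920, 1105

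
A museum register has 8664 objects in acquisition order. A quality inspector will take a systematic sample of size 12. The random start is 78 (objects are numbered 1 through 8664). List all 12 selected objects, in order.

78, 800, 1522, 2244, 2966, 3688, 4410, 5132, 5854, 6576, 7298, 8020

k = N/n = 8664/12 = 722
object 1: 78
object 2: 78 + 722 = 800
object 3: 800 + 722 = 1522
object 4: 1522 + 722 = 2244
object 5: 2244 + 722 = 2966
object 6: 2966 + 722 = 3688
object 7: 3688 + 722 = 4410
object 8: 4410 + 722 = 5132
object 9: 5132 + 722 = 5854
object 10: 5854 + 722 = 6576
object 11: 6576 + 722 = 7298
object 12: 7298 + 722 = 8020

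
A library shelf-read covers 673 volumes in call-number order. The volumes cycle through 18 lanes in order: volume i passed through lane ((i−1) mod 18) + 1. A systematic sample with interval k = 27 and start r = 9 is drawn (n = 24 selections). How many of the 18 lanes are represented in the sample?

2

Consecutive selections differ by k = 27, so their lane numbers differ by 27 mod 18 = 9.
gcd(27, 18) = 9, so the sample visits 18/9 = 2 distinct residues mod 18.
Start 9 is lane 9; the lanes hit are 9, 18.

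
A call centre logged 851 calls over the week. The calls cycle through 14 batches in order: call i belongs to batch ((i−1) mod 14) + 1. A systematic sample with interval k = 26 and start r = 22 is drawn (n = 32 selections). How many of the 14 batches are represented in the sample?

Consecutive selections differ by k = 26, so their batch numbers differ by 26 mod 14 = 12.
gcd(26, 14) = 2, so the sample visits 14/2 = 7 distinct residues mod 14.
Start 22 is batch 8; the batches hit are 2, 4, 6, 8, 10, 12, 14.

7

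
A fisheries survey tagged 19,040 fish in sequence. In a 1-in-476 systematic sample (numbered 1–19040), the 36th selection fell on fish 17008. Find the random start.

348

k = 476
r = 17008 − (36−1)×476 = 17008 − 16660 = 348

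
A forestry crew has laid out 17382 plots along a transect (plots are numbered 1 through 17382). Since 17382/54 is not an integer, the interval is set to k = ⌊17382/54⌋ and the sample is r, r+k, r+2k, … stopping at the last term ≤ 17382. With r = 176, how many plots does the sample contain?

54

k = ⌊17382/54⌋ = 321
Achieved size = ⌊(17382 − 176)/321⌋ + 1 = ⌊17206/321⌋ + 1 = 53 + 1 = 54
(last selection: 176 + 53×321 = 17189 ≤ 17382; next would be 17510 > 17382)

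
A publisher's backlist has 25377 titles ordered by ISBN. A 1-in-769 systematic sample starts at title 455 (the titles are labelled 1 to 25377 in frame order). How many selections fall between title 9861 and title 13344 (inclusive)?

k = 769
First selection ≥ 9861: 455 + ⌈(9861−455)/769⌉·769 = 455 + 13×769 = 10452
Last selection ≤ 13344: 455 + ⌊(13344−455)/769⌋·769 = 455 + 16×769 = 12759
Count = 16 − 13 + 1 = 4

4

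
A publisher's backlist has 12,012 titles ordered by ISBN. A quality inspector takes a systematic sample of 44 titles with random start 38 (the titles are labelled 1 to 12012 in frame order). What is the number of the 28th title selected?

k = 12012/44 = 273
28th selection = r + (28−1)·k = 38 + 27×273 = 38 + 7371 = 7409

7409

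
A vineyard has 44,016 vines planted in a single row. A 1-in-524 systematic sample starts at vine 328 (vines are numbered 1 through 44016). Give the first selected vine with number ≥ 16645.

k = 524
Steps past start: ⌈(16645 − 328)/524⌉ = ⌈16317/524⌉ = 32
Selected vine: 328 + 32×524 = 17096

17096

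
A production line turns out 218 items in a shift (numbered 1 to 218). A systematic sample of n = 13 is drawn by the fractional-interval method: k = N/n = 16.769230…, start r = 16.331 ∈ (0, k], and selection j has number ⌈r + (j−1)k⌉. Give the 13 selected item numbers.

j=1: r + 0k = 16.331 → ⌈·⌉ = 17
j=2: r + 1k = 33.100230… → ⌈·⌉ = 34
j=3: r + 2k = 49.869461… → ⌈·⌉ = 50
j=4: r + 3k = 66.638692… → ⌈·⌉ = 67
j=5: r + 4k = 83.407923… → ⌈·⌉ = 84
j=6: r + 5k = 100.177153… → ⌈·⌉ = 101
j=7: r + 6k = 116.946384… → ⌈·⌉ = 117
j=8: r + 7k = 133.715615… → ⌈·⌉ = 134
j=9: r + 8k = 150.484846… → ⌈·⌉ = 151
j=10: r + 9k = 167.254076… → ⌈·⌉ = 168
j=11: r + 10k = 184.023307… → ⌈·⌉ = 185
j=12: r + 11k = 200.792538… → ⌈·⌉ = 201
j=13: r + 12k = 217.561769… → ⌈·⌉ = 218

17, 34, 50, 67, 84, 101, 117, 134, 151, 168, 185, 201, 218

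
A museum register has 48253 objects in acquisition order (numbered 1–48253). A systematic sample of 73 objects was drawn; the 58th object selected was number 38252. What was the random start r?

575

k = 48253/73 = 661
r = 38252 − (58−1)×661 = 38252 − 37677 = 575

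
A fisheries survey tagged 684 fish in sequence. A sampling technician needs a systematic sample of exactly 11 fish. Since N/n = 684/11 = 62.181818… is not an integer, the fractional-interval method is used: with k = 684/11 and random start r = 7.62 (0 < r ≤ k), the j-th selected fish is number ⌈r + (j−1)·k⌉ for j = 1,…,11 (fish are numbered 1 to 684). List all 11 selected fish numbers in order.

j=1: r + 0k = 7.62 → ⌈·⌉ = 8
j=2: r + 1k = 69.801818… → ⌈·⌉ = 70
j=3: r + 2k = 131.983636… → ⌈·⌉ = 132
j=4: r + 3k = 194.165454… → ⌈·⌉ = 195
j=5: r + 4k = 256.347272… → ⌈·⌉ = 257
j=6: r + 5k = 318.529090… → ⌈·⌉ = 319
j=7: r + 6k = 380.710909… → ⌈·⌉ = 381
j=8: r + 7k = 442.892727… → ⌈·⌉ = 443
j=9: r + 8k = 505.074545… → ⌈·⌉ = 506
j=10: r + 9k = 567.256363… → ⌈·⌉ = 568
j=11: r + 10k = 629.438181… → ⌈·⌉ = 630

8, 70, 132, 195, 257, 319, 381, 443, 506, 568, 630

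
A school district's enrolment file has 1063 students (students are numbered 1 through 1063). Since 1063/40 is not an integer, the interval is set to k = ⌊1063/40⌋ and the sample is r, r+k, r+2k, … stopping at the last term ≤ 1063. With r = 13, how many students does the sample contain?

41

k = ⌊1063/40⌋ = 26
Achieved size = ⌊(1063 − 13)/26⌋ + 1 = ⌊1050/26⌋ + 1 = 40 + 1 = 41
(last selection: 13 + 40×26 = 1053 ≤ 1063; next would be 1079 > 1063)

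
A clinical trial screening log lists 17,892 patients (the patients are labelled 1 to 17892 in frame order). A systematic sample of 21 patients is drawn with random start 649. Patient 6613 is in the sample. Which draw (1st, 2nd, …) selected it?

k = 17892/21 = 852
position = (6613 − 649)/852 + 1 = 5964/852 + 1 = 7 + 1 = 8

8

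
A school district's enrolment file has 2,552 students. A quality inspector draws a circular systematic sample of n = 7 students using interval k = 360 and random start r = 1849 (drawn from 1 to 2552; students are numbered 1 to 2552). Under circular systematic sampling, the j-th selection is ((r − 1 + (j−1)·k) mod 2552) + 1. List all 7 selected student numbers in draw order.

Selection 1: 1849
Selection 2: 1849 + 360 = 2209
Selection 3: 2209 + 360 = 2569 → 2569 − 2552 = 17
Selection 4: 17 + 360 = 377
Selection 5: 377 + 360 = 737
Selection 6: 737 + 360 = 1097
Selection 7: 1097 + 360 = 1457

1849, 2209, 17, 377, 737, 1097, 1457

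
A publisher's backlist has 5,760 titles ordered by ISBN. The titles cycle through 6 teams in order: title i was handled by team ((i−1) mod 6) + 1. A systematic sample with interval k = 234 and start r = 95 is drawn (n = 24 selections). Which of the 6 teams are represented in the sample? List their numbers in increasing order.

5

Consecutive selections differ by k = 234, so their team numbers differ by 234 mod 6 = 0.
gcd(234, 6) = 6, so the sample visits 6/6 = 1 distinct residues mod 6.
Start 95 is team 5; the teams hit are 5.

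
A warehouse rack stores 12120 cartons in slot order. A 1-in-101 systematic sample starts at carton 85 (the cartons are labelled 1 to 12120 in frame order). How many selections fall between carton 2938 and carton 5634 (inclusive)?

k = 101
First selection ≥ 2938: 85 + ⌈(2938−85)/101⌉·101 = 85 + 29×101 = 3014
Last selection ≤ 5634: 85 + ⌊(5634−85)/101⌋·101 = 85 + 54×101 = 5539
Count = 54 − 29 + 1 = 26

26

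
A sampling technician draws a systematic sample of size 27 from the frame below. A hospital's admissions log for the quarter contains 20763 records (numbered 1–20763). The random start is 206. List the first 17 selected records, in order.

206, 975, 1744, 2513, 3282, 4051, 4820, 5589, 6358, 7127, 7896, 8665, 9434, 10203, 10972, 11741, 12510

k = N/n = 20763/27 = 769
record 1: 206
record 2: 206 + 769 = 975
record 3: 975 + 769 = 1744
record 4: 1744 + 769 = 2513
record 5: 2513 + 769 = 3282
record 6: 3282 + 769 = 4051
record 7: 4051 + 769 = 4820
record 8: 4820 + 769 = 5589
record 9: 5589 + 769 = 6358
record 10: 6358 + 769 = 7127
record 11: 7127 + 769 = 7896
record 12: 7896 + 769 = 8665
record 13: 8665 + 769 = 9434
record 14: 9434 + 769 = 10203
record 15: 10203 + 769 = 10972
record 16: 10972 + 769 = 11741
record 17: 11741 + 769 = 12510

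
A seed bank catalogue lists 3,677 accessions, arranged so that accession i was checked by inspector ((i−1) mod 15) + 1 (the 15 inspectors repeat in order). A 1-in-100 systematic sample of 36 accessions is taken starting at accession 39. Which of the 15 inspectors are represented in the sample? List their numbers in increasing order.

4, 9, 14

Consecutive selections differ by k = 100, so their inspector numbers differ by 100 mod 15 = 10.
gcd(100, 15) = 5, so the sample visits 15/5 = 3 distinct residues mod 15.
Start 39 is inspector 9; the inspectors hit are 4, 9, 14.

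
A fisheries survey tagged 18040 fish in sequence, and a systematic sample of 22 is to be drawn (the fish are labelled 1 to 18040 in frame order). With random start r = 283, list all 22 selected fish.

k = N/n = 18040/22 = 820
fish 1: 283
fish 2: 283 + 820 = 1103
fish 3: 1103 + 820 = 1923
fish 4: 1923 + 820 = 2743
fish 5: 2743 + 820 = 3563
fish 6: 3563 + 820 = 4383
fish 7: 4383 + 820 = 5203
fish 8: 5203 + 820 = 6023
fish 9: 6023 + 820 = 6843
fish 10: 6843 + 820 = 7663
fish 11: 7663 + 820 = 8483
fish 12: 8483 + 820 = 9303
fish 13: 9303 + 820 = 10123
fish 14: 10123 + 820 = 10943
fish 15: 10943 + 820 = 11763
fish 16: 11763 + 820 = 12583
fish 17: 12583 + 820 = 13403
fish 18: 13403 + 820 = 14223
fish 19: 14223 + 820 = 15043
fish 20: 15043 + 820 = 15863
fish 21: 15863 + 820 = 16683
fish 22: 16683 + 820 = 17503

283, 1103, 1923, 2743, 3563, 4383, 5203, 6023, 6843, 7663, 8483, 9303, 10123, 10943, 11763, 12583, 13403, 14223, 15043, 15863, 16683, 17503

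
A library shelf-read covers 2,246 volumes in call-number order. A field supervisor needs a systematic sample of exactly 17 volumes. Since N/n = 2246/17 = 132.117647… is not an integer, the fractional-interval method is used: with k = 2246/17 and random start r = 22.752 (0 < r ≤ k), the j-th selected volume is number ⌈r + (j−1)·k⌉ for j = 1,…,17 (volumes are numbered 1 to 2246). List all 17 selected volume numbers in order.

j=1: r + 0k = 22.752 → ⌈·⌉ = 23
j=2: r + 1k = 154.869647… → ⌈·⌉ = 155
j=3: r + 2k = 286.987294… → ⌈·⌉ = 287
j=4: r + 3k = 419.104941… → ⌈·⌉ = 420
j=5: r + 4k = 551.222588… → ⌈·⌉ = 552
j=6: r + 5k = 683.340235… → ⌈·⌉ = 684
j=7: r + 6k = 815.457882… → ⌈·⌉ = 816
j=8: r + 7k = 947.575529… → ⌈·⌉ = 948
j=9: r + 8k = 1079.693176… → ⌈·⌉ = 1080
j=10: r + 9k = 1211.810823… → ⌈·⌉ = 1212
j=11: r + 10k = 1343.928470… → ⌈·⌉ = 1344
j=12: r + 11k = 1476.046117… → ⌈·⌉ = 1477
j=13: r + 12k = 1608.163764… → ⌈·⌉ = 1609
j=14: r + 13k = 1740.281411… → ⌈·⌉ = 1741
j=15: r + 14k = 1872.399058… → ⌈·⌉ = 1873
j=16: r + 15k = 2004.516705… → ⌈·⌉ = 2005
j=17: r + 16k = 2136.634352… → ⌈·⌉ = 2137

23, 155, 287, 420, 552, 684, 816, 948, 1080, 1212, 1344, 1477, 1609, 1741, 1873, 2005, 2137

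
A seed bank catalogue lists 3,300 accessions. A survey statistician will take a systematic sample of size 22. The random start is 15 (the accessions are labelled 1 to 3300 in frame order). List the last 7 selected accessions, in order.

2265, 2415, 2565, 2715, 2865, 3015, 3165

k = N/n = 3300/22 = 150
16th selection = 15 + 15×150 = 2265
17th: 2265 + 150 = 2415
18th: 2415 + 150 = 2565
19th: 2565 + 150 = 2715
20th: 2715 + 150 = 2865
21st: 2865 + 150 = 3015
22nd: 3015 + 150 = 3165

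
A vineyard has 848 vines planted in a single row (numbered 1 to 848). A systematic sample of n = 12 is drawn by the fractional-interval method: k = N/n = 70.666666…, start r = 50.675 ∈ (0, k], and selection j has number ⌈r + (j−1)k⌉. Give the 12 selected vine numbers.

j=1: r + 0k = 50.675 → ⌈·⌉ = 51
j=2: r + 1k = 121.341666… → ⌈·⌉ = 122
j=3: r + 2k = 192.008333… → ⌈·⌉ = 193
j=4: r + 3k = 262.675 → ⌈·⌉ = 263
j=5: r + 4k = 333.341666… → ⌈·⌉ = 334
j=6: r + 5k = 404.008333… → ⌈·⌉ = 405
j=7: r + 6k = 474.675 → ⌈·⌉ = 475
j=8: r + 7k = 545.341666… → ⌈·⌉ = 546
j=9: r + 8k = 616.008333… → ⌈·⌉ = 617
j=10: r + 9k = 686.675 → ⌈·⌉ = 687
j=11: r + 10k = 757.341666… → ⌈·⌉ = 758
j=12: r + 11k = 828.008333… → ⌈·⌉ = 829

51, 122, 193, 263, 334, 405, 475, 546, 617, 687, 758, 829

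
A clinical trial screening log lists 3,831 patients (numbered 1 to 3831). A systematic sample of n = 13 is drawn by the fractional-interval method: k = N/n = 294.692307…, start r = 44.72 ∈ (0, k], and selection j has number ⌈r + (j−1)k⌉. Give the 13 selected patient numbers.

45, 340, 635, 929, 1224, 1519, 1813, 2108, 2403, 2697, 2992, 3287, 3582

j=1: r + 0k = 44.72 → ⌈·⌉ = 45
j=2: r + 1k = 339.412307… → ⌈·⌉ = 340
j=3: r + 2k = 634.104615… → ⌈·⌉ = 635
j=4: r + 3k = 928.796923… → ⌈·⌉ = 929
j=5: r + 4k = 1223.489230… → ⌈·⌉ = 1224
j=6: r + 5k = 1518.181538… → ⌈·⌉ = 1519
j=7: r + 6k = 1812.873846… → ⌈·⌉ = 1813
j=8: r + 7k = 2107.566153… → ⌈·⌉ = 2108
j=9: r + 8k = 2402.258461… → ⌈·⌉ = 2403
j=10: r + 9k = 2696.950769… → ⌈·⌉ = 2697
j=11: r + 10k = 2991.643076… → ⌈·⌉ = 2992
j=12: r + 11k = 3286.335384… → ⌈·⌉ = 3287
j=13: r + 12k = 3581.027692… → ⌈·⌉ = 3582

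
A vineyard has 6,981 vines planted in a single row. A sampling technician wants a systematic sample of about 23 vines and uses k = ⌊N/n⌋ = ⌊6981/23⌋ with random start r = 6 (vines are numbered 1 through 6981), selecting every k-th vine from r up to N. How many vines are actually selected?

k = ⌊6981/23⌋ = 303
Achieved size = ⌊(6981 − 6)/303⌋ + 1 = ⌊6975/303⌋ + 1 = 23 + 1 = 24
(last selection: 6 + 23×303 = 6975 ≤ 6981; next would be 7278 > 6981)

24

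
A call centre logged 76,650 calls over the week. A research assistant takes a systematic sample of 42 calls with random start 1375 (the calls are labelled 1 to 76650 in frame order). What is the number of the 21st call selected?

k = 76650/42 = 1825
21st selection = r + (21−1)·k = 1375 + 20×1825 = 1375 + 36500 = 37875

37875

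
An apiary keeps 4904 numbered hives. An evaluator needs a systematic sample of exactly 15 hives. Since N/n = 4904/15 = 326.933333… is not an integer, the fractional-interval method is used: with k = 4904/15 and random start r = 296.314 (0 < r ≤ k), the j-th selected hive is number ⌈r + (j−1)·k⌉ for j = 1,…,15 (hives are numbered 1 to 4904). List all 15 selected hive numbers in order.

297, 624, 951, 1278, 1605, 1931, 2258, 2585, 2912, 3239, 3566, 3893, 4220, 4547, 4874

j=1: r + 0k = 296.314 → ⌈·⌉ = 297
j=2: r + 1k = 623.247333… → ⌈·⌉ = 624
j=3: r + 2k = 950.180666… → ⌈·⌉ = 951
j=4: r + 3k = 1277.114 → ⌈·⌉ = 1278
j=5: r + 4k = 1604.047333… → ⌈·⌉ = 1605
j=6: r + 5k = 1930.980666… → ⌈·⌉ = 1931
j=7: r + 6k = 2257.914 → ⌈·⌉ = 2258
j=8: r + 7k = 2584.847333… → ⌈·⌉ = 2585
j=9: r + 8k = 2911.780666… → ⌈·⌉ = 2912
j=10: r + 9k = 3238.714 → ⌈·⌉ = 3239
j=11: r + 10k = 3565.647333… → ⌈·⌉ = 3566
j=12: r + 11k = 3892.580666… → ⌈·⌉ = 3893
j=13: r + 12k = 4219.514 → ⌈·⌉ = 4220
j=14: r + 13k = 4546.447333… → ⌈·⌉ = 4547
j=15: r + 14k = 4873.380666… → ⌈·⌉ = 4874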